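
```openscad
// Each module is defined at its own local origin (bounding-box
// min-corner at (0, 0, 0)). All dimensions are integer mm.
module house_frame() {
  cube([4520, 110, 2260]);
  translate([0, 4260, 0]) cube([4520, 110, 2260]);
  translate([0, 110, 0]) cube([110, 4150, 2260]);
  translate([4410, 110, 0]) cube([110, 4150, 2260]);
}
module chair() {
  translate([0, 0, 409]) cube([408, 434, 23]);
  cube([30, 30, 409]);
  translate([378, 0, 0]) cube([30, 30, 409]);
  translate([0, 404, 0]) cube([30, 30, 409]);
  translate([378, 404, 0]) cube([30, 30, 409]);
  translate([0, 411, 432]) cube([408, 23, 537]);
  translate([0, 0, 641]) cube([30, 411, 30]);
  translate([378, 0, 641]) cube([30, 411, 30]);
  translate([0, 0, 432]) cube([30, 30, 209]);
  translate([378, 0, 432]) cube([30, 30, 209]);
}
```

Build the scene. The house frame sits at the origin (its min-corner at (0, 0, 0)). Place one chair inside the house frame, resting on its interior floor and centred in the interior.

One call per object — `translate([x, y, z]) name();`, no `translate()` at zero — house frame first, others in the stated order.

house_frame();
translate([2056, 1968, 0]) chair();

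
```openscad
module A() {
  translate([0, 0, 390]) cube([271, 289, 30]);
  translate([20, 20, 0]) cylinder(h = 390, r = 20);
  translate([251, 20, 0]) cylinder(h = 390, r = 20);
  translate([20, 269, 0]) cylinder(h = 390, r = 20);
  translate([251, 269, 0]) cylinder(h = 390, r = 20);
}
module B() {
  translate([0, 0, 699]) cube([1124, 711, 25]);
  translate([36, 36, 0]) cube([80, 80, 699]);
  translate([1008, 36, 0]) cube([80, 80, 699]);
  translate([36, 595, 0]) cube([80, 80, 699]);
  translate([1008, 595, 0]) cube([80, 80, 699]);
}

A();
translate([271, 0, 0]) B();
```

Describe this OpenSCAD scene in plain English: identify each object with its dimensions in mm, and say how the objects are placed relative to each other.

A is a four-legged stool. The seat is 271×289 mm, 30 mm thick, top at z = 420 mm. It stands on four round legs, each 40 mm in diameter, from z = 0 to the seat underside, each leg's axis is inset half a diameter from the nearest pair of seat edges (so the leg's bounding box is flush with the corner).

B is a table with a 1124×711 mm rectangular top, 25 mm thick, top surface at z = 724 mm, supported by four 80×80 mm square legs, each inset 36 mm from the nearest pair of top edges, running from the floor.

The table is against the stool's +x side, with their −y faces flush.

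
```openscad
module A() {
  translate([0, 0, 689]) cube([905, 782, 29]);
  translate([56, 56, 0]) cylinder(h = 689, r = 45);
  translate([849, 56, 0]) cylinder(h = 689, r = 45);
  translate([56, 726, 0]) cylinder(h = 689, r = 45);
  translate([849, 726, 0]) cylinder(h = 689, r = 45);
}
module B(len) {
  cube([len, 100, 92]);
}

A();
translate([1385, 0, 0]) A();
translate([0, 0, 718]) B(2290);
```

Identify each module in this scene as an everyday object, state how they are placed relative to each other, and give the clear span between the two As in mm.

A is a table. B is a beam. A beam spans the tops of two tables. The clear span between the two tables is 480 mm.

Second table starts at x = 1385; first ends at x = 905; clear span = 1385 − 905 = 480 mm.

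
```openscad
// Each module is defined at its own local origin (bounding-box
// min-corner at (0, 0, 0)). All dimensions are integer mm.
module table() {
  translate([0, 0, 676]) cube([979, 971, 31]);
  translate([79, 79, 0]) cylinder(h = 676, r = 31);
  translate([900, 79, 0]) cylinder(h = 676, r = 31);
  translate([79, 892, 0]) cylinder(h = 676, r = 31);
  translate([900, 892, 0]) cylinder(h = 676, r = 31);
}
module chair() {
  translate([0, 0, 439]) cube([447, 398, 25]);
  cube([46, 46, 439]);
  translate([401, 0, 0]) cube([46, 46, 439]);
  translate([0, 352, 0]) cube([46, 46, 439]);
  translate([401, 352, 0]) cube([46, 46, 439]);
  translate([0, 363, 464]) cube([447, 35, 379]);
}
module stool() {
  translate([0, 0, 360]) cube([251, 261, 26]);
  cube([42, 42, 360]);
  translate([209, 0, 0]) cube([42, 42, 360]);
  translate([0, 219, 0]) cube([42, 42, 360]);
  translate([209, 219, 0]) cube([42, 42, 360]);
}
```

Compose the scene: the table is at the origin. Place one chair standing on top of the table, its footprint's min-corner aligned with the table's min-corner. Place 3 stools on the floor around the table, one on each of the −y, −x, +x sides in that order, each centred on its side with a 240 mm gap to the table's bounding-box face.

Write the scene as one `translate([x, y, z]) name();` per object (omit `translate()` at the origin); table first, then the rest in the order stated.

table();
translate([0, 0, 707]) chair();
translate([364, -501, 0]) stool();
translate([-491, 355, 0]) stool();
translate([1219, 355, 0]) stool();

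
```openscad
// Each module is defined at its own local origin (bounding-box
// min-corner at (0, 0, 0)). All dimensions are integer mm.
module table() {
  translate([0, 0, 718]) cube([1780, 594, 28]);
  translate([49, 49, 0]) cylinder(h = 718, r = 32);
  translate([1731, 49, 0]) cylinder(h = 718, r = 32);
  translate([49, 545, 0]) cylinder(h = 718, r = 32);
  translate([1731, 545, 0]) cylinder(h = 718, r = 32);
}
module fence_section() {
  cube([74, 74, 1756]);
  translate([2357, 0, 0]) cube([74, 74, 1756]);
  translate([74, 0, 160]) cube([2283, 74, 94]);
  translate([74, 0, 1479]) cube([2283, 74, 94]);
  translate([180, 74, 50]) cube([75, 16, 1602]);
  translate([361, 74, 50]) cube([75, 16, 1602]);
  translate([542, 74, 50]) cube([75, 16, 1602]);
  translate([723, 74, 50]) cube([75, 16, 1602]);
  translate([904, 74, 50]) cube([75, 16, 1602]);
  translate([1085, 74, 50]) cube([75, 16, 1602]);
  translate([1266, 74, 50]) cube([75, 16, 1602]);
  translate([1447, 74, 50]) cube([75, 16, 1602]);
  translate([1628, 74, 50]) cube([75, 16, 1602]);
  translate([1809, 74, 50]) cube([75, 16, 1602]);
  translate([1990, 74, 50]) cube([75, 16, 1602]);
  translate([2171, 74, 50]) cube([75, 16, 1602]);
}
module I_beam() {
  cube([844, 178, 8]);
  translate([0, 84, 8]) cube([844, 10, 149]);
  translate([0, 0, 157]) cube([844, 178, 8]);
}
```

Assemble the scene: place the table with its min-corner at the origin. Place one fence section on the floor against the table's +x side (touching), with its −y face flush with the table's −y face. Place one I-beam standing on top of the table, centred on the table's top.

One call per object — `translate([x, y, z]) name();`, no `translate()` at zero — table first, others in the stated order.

table();
translate([1780, 0, 0]) fence_section();
translate([468, 208, 746]) I_beam();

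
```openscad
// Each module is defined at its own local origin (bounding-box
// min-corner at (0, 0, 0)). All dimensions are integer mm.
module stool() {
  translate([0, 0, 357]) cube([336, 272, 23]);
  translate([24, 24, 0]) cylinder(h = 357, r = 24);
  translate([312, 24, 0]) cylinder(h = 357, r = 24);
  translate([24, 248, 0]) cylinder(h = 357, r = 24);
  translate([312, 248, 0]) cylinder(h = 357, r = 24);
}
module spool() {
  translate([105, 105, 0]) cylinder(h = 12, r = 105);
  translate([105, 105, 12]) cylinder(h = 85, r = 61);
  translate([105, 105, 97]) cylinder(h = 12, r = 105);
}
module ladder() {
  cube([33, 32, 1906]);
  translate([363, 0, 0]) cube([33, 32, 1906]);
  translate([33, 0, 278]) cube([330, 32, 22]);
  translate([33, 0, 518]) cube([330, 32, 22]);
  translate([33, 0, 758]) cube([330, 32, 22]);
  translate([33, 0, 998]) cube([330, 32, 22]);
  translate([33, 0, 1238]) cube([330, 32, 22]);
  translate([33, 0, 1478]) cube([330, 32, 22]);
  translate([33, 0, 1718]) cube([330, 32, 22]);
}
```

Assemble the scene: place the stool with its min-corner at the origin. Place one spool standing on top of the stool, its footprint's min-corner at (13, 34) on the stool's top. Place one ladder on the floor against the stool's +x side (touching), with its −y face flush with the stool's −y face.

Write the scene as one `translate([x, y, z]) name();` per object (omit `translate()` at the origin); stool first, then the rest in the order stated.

stool();
translate([13, 34, 380]) spool();
translate([336, 0, 0]) ladder();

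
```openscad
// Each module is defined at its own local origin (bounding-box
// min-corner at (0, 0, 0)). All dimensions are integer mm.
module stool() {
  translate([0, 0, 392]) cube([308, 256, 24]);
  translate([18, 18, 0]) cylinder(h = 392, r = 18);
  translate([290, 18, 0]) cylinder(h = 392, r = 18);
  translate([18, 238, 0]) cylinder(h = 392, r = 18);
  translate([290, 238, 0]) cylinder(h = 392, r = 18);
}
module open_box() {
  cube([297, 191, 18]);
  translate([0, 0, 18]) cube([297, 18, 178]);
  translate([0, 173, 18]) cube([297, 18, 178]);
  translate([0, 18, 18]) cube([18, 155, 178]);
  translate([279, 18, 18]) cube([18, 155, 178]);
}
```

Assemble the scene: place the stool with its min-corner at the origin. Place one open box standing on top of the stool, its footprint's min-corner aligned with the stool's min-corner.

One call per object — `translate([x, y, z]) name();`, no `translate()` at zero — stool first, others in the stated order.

stool();
translate([0, 0, 416]) open_box();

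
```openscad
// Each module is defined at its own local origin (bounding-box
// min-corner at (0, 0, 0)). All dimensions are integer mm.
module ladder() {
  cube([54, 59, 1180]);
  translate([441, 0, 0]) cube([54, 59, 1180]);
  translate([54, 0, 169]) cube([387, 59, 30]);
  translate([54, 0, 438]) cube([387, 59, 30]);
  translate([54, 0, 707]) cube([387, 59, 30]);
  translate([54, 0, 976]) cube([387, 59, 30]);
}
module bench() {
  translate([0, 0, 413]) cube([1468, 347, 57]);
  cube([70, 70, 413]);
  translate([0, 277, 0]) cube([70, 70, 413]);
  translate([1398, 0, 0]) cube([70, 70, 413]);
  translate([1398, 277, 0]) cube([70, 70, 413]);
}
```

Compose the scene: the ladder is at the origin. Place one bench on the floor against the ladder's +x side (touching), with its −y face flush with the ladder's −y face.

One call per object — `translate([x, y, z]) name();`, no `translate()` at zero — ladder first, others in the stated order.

ladder();
translate([495, 0, 0]) bench();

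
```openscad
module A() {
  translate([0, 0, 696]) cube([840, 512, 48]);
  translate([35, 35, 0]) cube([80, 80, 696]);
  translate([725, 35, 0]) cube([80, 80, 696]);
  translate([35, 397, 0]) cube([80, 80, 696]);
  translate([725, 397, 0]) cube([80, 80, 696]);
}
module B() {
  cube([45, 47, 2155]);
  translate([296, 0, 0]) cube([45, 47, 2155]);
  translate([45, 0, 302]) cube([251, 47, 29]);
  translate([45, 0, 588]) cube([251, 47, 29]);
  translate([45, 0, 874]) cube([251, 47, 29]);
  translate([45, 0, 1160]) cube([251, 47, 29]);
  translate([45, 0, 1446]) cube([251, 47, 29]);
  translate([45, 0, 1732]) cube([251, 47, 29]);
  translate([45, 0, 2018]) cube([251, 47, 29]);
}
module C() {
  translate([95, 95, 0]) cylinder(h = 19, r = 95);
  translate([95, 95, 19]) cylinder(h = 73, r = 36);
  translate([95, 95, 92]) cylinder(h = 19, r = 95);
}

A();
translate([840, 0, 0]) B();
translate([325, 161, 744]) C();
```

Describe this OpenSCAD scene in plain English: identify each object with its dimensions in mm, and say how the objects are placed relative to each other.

A is a table with a 840×512 mm rectangular top, 48 mm thick, top surface at z = 744 mm, supported by four 80×80 mm square legs, each inset 35 mm from the nearest pair of top edges, running from the floor.

B is a straight ladder. Two 45×47 mm vertical rails, 2155 mm tall, stand 341 mm apart (outside-to-outside) with their front faces coplanar on the −y side. 7 rungs, each 47 mm deep and 29 mm tall, span between the inner faces of the rails, front faces flush with the rails. The lowest rung's underside is at z = 302 mm and rungs are spaced 286 mm apart (underside to underside).

C is a spool: two coaxial disc flanges of radius 95 mm and thickness 19 mm, joined by a core cylinder of radius 36 mm and height 73 mm. The lower flange rests on z = 0 and the three cylinders share a vertical axis.

The ladder is against the table's +x side, with their −y faces flush. The spool is on top of the table, centred.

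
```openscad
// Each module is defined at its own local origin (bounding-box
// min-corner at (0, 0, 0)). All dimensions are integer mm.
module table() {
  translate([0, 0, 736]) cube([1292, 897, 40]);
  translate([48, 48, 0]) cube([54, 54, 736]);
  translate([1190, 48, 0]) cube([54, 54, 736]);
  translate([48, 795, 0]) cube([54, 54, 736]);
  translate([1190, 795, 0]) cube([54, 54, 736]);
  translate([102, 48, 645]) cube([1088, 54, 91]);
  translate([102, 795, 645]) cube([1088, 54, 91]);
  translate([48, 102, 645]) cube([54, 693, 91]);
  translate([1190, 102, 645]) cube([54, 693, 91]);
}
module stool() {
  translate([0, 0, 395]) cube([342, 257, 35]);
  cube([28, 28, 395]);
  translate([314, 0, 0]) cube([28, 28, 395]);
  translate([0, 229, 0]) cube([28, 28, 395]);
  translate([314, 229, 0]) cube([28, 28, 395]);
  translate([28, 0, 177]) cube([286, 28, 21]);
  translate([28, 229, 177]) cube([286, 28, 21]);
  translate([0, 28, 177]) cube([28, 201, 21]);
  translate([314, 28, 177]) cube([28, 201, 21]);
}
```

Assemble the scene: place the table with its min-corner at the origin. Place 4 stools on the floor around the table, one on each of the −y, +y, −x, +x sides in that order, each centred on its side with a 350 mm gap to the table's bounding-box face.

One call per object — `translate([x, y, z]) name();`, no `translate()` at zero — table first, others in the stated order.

table();
translate([475, -607, 0]) stool();
translate([475, 1247, 0]) stool();
translate([-692, 320, 0]) stool();
translate([1642, 320, 0]) stool();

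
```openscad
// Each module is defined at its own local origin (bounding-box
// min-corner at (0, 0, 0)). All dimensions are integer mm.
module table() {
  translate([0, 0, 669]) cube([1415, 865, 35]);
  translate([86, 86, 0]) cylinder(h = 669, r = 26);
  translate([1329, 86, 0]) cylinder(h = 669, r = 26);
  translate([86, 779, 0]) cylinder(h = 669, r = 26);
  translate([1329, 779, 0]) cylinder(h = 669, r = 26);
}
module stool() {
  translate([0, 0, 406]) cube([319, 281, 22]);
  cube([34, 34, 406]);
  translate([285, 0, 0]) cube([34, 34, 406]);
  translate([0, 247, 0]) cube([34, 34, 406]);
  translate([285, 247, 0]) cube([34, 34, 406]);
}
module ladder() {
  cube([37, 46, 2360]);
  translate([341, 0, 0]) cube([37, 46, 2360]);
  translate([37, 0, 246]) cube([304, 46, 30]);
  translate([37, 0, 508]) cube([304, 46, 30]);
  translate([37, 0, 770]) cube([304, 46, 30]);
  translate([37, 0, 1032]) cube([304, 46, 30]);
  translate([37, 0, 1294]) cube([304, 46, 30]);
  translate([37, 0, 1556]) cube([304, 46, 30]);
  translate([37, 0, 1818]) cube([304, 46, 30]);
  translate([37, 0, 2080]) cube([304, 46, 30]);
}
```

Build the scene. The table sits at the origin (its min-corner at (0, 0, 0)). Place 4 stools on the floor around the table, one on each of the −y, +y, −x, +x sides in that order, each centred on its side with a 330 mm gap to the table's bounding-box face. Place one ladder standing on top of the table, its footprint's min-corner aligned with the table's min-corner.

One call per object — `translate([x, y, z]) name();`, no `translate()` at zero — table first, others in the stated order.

table();
translate([548, -611, 0]) stool();
translate([548, 1195, 0]) stool();
translate([-649, 292, 0]) stool();
translate([1745, 292, 0]) stool();
translate([0, 0, 704]) ladder();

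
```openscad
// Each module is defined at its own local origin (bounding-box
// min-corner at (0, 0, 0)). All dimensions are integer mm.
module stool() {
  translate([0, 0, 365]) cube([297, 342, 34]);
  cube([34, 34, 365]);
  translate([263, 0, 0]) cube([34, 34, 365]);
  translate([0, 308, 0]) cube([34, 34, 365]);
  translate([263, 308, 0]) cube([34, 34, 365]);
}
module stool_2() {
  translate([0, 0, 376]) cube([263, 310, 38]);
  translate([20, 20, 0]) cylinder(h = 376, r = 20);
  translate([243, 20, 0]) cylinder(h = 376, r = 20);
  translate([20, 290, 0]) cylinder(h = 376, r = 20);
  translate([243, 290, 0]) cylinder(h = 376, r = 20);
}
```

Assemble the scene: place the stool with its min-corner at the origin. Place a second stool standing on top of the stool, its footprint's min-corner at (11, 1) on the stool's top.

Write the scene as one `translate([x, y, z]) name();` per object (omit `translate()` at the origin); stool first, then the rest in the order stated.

stool();
translate([11, 1, 399]) stool_2();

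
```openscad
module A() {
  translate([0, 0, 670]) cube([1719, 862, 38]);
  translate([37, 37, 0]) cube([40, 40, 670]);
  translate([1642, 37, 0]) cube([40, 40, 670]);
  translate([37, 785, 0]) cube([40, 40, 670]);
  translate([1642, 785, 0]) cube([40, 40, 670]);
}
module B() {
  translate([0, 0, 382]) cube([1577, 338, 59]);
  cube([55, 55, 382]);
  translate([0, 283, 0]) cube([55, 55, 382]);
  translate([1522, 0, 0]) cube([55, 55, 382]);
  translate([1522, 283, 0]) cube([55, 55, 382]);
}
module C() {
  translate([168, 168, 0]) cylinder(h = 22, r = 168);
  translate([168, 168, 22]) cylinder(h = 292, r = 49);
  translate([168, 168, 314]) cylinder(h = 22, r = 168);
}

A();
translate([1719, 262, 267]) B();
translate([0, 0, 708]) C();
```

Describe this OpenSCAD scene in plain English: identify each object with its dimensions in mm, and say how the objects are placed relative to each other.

A is a table with a 1719×862 mm rectangular top, 38 mm thick, top surface at z = 708 mm, supported by four 40×40 mm square legs, each inset 37 mm from the nearest pair of top edges, running from the floor.

B is a long wooden bench with a 1577 mm (x) × 338 mm (y) seat, 59 mm thick, its top surface 441 mm above the floor. Four 55 mm square legs at the seat corners, flush with the edges, run from z = 0 to the seat underside.

C is a spool: two coaxial disc flanges of radius 168 mm and thickness 22 mm, joined by a core cylinder of radius 49 mm and height 292 mm. The lower flange rests on z = 0 and the three cylinders share a vertical axis.

The bench is beside the table with their tops flush at z = 708. The spool is on top of the table.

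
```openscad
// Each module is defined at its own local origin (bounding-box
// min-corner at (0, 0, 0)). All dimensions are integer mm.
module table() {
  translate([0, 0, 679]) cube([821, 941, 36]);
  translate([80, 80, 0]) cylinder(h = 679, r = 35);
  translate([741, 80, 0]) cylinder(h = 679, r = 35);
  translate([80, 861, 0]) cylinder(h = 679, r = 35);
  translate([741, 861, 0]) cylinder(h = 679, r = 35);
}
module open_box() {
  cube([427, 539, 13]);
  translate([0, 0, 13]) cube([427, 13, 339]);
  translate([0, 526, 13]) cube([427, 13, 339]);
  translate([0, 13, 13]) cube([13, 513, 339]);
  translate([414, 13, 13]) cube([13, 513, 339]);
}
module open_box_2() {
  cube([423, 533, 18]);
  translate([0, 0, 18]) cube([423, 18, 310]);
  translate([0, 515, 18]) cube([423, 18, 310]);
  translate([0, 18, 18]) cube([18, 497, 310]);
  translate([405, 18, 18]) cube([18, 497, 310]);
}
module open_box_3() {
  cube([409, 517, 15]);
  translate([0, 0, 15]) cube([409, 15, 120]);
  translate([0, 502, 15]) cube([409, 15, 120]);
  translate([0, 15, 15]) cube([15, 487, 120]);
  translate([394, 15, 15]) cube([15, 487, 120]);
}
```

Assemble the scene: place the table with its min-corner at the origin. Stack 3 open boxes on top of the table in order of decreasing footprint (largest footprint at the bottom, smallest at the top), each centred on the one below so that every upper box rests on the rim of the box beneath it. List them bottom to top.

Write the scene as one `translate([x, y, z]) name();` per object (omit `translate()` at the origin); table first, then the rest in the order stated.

table();
translate([197, 201, 715]) open_box();
translate([199, 204, 1067]) open_box_2();
translate([206, 212, 1395]) open_box_3();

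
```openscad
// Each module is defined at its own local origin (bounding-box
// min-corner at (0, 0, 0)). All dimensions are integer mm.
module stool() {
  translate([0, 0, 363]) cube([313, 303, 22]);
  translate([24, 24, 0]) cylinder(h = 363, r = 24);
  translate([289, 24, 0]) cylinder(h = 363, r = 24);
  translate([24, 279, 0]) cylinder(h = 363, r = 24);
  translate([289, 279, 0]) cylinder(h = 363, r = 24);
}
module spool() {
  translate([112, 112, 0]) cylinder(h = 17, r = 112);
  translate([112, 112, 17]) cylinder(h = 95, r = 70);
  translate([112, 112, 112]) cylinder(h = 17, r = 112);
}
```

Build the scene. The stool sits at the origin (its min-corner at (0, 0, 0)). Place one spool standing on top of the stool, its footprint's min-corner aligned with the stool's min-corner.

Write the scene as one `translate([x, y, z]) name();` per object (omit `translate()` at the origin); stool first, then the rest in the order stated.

stool();
translate([0, 0, 385]) spool();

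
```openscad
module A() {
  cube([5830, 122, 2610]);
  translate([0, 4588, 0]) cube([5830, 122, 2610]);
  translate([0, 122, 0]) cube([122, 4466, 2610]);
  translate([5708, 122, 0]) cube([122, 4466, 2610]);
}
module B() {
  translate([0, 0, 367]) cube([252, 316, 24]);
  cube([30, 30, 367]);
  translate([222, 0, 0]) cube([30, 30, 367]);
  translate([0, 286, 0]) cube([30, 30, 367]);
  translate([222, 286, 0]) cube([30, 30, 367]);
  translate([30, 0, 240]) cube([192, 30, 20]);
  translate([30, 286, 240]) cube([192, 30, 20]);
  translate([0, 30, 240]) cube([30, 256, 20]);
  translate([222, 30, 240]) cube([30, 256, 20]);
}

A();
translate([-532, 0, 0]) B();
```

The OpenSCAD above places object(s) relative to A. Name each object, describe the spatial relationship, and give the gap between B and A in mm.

A is a house frame. B is a stool. The stool is on the floor beside the house frame on its −x side. The gap between the stool and the house frame is 280 mm.

The stool's nearest face is 280 mm from the house frame's −x face.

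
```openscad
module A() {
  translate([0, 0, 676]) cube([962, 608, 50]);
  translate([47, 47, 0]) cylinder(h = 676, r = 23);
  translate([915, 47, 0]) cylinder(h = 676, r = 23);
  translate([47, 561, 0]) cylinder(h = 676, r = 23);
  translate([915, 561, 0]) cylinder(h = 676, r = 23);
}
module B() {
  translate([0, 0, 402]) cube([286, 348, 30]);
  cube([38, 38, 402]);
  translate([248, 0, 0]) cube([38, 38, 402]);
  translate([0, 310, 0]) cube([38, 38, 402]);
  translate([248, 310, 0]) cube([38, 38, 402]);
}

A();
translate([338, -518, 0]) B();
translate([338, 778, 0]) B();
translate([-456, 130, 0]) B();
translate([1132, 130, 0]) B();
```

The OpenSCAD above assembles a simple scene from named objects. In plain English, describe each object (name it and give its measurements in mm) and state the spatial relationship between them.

A is a table: top 962 mm (x) × 608 mm (y), 50 mm thick, upper face at z = 726 mm, on four round legs of 46 mm diameter, each leg's bounding box inset 24 mm from the nearest pair of top edges, running from z = 0 to the bottom of the top.

B is a simple wooden stool: a rectangular seat 286 mm (x) by 348 mm (y), 30 mm thick, top face at z = 432 mm, on four square legs, each 38×38 mm in cross-section. The legs rest on z = 0, each flush with a corner of the seat.

Four stools sit around the table at the −y, +y, −x, +x sides.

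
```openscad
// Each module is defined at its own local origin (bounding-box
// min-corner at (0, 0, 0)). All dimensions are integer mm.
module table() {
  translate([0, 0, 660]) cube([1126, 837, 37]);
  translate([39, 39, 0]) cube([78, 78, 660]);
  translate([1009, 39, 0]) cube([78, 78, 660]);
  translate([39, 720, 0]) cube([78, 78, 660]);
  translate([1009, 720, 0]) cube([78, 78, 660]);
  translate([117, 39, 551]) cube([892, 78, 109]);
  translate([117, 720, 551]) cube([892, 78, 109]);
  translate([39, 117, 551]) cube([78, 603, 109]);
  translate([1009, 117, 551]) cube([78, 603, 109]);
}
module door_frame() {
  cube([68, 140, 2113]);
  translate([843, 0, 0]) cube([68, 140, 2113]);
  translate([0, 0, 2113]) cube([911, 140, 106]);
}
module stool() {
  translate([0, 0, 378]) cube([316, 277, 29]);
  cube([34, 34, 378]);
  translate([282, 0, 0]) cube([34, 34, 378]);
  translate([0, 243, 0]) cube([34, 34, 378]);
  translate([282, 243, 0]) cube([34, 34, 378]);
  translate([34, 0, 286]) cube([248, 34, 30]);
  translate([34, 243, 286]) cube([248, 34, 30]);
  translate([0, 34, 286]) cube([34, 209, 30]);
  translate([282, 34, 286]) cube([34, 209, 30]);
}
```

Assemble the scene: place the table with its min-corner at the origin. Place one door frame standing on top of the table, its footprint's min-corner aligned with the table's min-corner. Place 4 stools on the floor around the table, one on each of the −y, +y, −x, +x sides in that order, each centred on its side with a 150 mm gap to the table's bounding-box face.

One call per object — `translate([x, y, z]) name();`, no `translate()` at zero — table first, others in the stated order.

table();
translate([0, 0, 697]) door_frame();
translate([405, -427, 0]) stool();
translate([405, 987, 0]) stool();
translate([-466, 280, 0]) stool();
translate([1276, 280, 0]) stool();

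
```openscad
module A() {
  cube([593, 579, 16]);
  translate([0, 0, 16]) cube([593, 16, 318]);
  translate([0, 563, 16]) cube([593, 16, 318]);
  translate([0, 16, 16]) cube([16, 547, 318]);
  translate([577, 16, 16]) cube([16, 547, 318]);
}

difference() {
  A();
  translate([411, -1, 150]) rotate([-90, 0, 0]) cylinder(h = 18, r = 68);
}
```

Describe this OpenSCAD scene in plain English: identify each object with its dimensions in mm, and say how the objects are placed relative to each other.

A is an open storage box with external size 593×579×334 mm and wall thickness 16 mm (the base is also 16 mm thick). The base covers the whole footprint; the four walls stand on the base, with the y-facing walls full-width and the x-facing walls fitting between their inner faces.

The open box has a circular hole of radius 68 mm through its front wall, centred at (x = 411, z = 150).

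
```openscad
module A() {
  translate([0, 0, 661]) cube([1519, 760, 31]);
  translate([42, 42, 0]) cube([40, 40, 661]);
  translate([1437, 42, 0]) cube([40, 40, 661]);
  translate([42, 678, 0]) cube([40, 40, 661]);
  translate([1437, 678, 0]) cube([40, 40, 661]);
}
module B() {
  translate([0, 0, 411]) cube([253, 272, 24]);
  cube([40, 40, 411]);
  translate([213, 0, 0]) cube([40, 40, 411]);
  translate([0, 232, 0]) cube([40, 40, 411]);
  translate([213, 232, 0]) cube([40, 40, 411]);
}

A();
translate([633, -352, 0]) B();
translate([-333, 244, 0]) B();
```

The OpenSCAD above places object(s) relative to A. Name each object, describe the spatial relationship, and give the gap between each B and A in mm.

Each stool's nearest face is 80 mm from the table's bounding box.

A is a table. B is a stool. Two stools sit around the table at the −y, −x sides. The gap between each stool and the table is 80 mm.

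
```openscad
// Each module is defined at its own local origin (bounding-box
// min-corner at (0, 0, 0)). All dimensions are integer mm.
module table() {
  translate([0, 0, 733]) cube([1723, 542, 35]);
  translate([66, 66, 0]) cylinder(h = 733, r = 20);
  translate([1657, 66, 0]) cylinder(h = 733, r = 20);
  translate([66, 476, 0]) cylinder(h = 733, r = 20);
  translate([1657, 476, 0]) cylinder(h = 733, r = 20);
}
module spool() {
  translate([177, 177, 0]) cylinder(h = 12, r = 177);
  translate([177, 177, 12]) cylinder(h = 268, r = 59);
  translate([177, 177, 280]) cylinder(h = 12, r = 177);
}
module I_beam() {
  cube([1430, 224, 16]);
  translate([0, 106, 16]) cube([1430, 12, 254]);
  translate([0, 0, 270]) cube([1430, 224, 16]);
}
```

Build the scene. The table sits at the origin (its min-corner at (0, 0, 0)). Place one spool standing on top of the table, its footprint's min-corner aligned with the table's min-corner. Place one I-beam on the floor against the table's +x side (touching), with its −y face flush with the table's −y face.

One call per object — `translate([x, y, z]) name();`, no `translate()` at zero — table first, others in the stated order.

table();
translate([0, 0, 768]) spool();
translate([1723, 0, 0]) I_beam();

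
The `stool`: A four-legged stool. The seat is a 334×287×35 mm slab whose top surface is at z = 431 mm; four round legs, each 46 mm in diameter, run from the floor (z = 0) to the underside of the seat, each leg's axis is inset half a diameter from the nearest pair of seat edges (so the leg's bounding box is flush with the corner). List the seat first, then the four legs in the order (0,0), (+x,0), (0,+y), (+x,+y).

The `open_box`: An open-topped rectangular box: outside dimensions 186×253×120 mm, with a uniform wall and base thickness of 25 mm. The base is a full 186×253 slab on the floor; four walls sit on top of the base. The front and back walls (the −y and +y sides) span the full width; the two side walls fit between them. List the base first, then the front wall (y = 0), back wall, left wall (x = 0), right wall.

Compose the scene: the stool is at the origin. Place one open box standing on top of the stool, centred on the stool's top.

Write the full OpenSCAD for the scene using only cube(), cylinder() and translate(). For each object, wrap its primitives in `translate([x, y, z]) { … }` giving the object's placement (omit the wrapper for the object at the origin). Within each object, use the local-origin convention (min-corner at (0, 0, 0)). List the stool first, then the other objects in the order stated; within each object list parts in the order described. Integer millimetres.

translate([0, 0, 396]) cube([334, 287, 35]);
translate([23, 23, 0]) cylinder(h = 396, r = 23);
translate([311, 23, 0]) cylinder(h = 396, r = 23);
translate([23, 264, 0]) cylinder(h = 396, r = 23);
translate([311, 264, 0]) cylinder(h = 396, r = 23);
translate([74, 17, 431]) {
  cube([186, 253, 25]);
  translate([0, 0, 25]) cube([186, 25, 95]);
  translate([0, 228, 25]) cube([186, 25, 95]);
  translate([0, 25, 25]) cube([25, 203, 95]);
  translate([161, 25, 25]) cube([25, 203, 95]);
}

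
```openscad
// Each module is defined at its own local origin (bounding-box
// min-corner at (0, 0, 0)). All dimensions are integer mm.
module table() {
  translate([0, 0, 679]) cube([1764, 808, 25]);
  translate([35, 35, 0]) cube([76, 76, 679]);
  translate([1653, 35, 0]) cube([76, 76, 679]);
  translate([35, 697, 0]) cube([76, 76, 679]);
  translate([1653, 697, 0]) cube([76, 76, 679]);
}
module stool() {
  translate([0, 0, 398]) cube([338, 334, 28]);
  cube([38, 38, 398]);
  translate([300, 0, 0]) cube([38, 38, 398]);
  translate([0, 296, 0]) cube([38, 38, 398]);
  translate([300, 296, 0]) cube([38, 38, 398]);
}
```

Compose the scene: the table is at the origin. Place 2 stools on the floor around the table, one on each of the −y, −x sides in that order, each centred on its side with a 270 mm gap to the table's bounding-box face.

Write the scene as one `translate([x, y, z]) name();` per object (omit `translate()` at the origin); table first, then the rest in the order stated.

table();
translate([713, -604, 0]) stool();
translate([-608, 237, 0]) stool();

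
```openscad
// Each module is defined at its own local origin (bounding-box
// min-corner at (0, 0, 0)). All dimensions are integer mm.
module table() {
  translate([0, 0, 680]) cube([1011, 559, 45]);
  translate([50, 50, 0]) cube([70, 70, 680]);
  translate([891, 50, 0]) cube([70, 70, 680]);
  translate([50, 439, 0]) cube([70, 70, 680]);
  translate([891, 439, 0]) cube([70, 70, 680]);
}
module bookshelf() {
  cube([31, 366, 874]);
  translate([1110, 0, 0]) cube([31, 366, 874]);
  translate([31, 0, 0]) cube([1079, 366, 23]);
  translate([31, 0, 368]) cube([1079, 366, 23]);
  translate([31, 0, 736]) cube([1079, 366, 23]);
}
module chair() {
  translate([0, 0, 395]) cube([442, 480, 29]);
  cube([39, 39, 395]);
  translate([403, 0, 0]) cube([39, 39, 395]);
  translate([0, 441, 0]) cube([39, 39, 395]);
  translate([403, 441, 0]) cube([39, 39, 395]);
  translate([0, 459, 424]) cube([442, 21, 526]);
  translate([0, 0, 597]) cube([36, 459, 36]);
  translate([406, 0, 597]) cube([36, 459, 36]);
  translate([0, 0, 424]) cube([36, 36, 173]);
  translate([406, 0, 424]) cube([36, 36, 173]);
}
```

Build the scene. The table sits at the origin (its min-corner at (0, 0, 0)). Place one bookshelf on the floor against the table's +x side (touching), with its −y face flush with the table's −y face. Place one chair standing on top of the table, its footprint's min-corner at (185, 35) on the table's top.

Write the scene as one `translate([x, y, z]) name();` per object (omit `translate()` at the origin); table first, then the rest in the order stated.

table();
translate([1011, 0, 0]) bookshelf();
translate([185, 35, 725]) chair();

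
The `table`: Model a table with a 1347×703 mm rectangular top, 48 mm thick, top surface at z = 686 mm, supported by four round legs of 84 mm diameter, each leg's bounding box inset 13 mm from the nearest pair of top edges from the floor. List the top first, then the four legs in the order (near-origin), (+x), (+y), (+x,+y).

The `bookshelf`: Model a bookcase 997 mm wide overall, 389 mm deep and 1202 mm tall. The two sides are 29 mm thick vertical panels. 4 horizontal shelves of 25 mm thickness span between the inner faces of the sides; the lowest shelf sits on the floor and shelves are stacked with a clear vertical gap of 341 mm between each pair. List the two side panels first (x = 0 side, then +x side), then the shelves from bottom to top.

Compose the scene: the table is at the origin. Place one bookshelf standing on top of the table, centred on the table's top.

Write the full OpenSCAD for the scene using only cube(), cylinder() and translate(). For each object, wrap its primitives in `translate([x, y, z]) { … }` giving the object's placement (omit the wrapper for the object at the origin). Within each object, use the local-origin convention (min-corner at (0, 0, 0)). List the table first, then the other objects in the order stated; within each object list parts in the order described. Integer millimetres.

translate([0, 0, 638]) cube([1347, 703, 48]);
translate([55, 55, 0]) cylinder(h = 638, r = 42);
translate([1292, 55, 0]) cylinder(h = 638, r = 42);
translate([55, 648, 0]) cylinder(h = 638, r = 42);
translate([1292, 648, 0]) cylinder(h = 638, r = 42);
translate([175, 157, 686]) {
  cube([29, 389, 1202]);
  translate([968, 0, 0]) cube([29, 389, 1202]);
  translate([29, 0, 0]) cube([939, 389, 25]);
  translate([29, 0, 366]) cube([939, 389, 25]);
  translate([29, 0, 732]) cube([939, 389, 25]);
  translate([29, 0, 1098]) cube([939, 389, 25]);
}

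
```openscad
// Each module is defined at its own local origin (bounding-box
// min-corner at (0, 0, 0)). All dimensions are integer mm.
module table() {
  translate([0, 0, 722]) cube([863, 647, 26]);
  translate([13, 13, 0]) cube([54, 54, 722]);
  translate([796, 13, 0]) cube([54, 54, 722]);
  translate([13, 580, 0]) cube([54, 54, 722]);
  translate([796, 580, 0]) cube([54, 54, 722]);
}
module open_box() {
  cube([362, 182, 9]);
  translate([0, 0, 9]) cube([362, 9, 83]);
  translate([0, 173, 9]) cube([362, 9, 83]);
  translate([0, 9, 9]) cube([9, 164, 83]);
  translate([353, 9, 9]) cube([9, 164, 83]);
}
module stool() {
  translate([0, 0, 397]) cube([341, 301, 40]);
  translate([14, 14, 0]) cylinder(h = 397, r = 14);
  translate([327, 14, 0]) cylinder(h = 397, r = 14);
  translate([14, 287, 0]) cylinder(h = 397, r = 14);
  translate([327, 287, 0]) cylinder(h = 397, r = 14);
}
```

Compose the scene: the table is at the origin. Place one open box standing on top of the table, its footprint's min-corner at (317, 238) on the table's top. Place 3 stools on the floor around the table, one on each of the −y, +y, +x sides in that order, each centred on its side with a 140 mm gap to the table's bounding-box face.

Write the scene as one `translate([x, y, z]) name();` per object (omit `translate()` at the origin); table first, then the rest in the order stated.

table();
translate([317, 238, 748]) open_box();
translate([261, -441, 0]) stool();
translate([261, 787, 0]) stool();
translate([1003, 173, 0]) stool();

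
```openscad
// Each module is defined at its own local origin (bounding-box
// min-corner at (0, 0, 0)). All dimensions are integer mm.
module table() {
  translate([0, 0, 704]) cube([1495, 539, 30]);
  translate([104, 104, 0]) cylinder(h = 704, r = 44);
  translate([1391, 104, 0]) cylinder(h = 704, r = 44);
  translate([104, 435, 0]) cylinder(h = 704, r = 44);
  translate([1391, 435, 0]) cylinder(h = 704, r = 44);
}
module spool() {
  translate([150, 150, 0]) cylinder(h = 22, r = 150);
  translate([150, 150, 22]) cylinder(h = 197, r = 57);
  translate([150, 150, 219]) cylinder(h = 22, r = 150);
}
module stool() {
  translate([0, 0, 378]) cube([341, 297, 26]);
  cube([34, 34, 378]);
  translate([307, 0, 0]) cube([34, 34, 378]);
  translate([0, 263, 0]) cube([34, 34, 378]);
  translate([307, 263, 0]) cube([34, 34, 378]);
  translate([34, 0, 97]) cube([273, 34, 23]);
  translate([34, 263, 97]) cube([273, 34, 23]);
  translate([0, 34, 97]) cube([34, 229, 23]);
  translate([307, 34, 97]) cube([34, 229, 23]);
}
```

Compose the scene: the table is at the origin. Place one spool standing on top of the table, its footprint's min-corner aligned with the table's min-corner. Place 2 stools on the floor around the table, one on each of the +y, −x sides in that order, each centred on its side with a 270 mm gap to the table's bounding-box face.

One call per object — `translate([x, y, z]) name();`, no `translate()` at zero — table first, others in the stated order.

table();
translate([0, 0, 734]) spool();
translate([577, 809, 0]) stool();
translate([-611, 121, 0]) stool();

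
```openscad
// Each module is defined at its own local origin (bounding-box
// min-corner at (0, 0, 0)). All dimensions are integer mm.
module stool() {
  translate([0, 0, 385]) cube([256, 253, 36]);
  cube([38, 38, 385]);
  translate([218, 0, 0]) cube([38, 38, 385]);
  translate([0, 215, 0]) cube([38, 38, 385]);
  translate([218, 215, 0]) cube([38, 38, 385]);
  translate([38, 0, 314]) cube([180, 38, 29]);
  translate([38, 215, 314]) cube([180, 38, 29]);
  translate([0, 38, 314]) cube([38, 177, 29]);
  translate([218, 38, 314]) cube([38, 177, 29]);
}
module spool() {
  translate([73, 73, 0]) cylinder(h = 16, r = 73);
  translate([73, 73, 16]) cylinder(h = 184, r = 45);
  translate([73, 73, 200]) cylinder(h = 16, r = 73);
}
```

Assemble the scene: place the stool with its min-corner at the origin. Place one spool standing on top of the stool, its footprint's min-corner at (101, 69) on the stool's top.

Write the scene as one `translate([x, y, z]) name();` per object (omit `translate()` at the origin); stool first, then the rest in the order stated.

stool();
translate([101, 69, 421]) spool();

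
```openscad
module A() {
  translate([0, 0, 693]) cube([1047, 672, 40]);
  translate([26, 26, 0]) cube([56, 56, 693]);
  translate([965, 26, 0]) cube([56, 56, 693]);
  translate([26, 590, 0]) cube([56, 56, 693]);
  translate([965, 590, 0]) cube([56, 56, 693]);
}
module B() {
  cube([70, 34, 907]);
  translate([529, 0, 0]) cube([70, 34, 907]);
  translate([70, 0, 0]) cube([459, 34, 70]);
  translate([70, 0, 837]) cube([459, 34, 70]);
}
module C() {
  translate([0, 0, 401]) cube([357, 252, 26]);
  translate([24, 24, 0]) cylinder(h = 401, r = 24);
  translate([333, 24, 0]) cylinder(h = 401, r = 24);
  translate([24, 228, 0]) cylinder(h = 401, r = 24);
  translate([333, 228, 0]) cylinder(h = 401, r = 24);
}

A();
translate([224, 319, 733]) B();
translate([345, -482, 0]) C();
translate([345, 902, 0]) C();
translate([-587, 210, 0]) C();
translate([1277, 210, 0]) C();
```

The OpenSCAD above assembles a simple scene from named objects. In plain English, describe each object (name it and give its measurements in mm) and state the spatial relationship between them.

A is a table with a 1047×672 mm rectangular top, 40 mm thick, top surface at z = 733 mm, supported by four 56×56 mm square legs, each inset 26 mm from the nearest pair of top edges, running from the floor.

B is a rectangular picture frame lying in the x–z plane (depth along y). The opening is 459 mm wide (x) by 767 mm tall (z), surrounded by a border 70 mm wide on all four sides. The frame is 34 mm deep and is made of two full-height vertical stiles with two horizontal rails fitted between them.

C is a four-legged stool. The seat is a 357×252×26 mm slab whose top surface is at z = 427 mm; four round legs, each 48 mm in diameter, run from the floor (z = 0) to the underside of the seat, each leg's axis is inset half a diameter from the nearest pair of seat edges (so the leg's bounding box is flush with the corner).

The picture frame is on top of the table, centred. Four stools sit around the table at the −y, +y, −x, +x sides.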